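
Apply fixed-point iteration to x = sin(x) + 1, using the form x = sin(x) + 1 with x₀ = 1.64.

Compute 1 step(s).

Equation: x = sin(x) + 1
Fixed-point form: x = sin(x) + 1
x₀ = 1.64

x_1 = g(1.640000) = 1.997606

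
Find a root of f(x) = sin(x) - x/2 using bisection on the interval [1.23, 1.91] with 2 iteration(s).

f(x) = sin(x) - x/2
Initial interval: [1.23, 1.91]

Iteration 1:
  c_1 = (1.230000 + 1.910000)/2 = 1.570000
  f(c_1) = f(1.570000) = 0.215000
  f(a) × f(c) ≥ 0, new interval: [1.570000, 1.910000]
Iteration 2:
  c_2 = (1.570000 + 1.910000)/2 = 1.740000
  f(c_2) = f(1.740000) = 0.115719
  f(a) × f(c) ≥ 0, new interval: [1.740000, 1.910000]

After 2 iteration(s), the approximation is c_2 = 1.740000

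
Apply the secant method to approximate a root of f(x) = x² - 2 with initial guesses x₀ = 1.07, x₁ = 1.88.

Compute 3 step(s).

f(x) = x² - 2
x₀ = 1.07, x₁ = 1.88

Secant formula: x_{n+1} = x_n - f(x_n)(x_n - x_{n-1})/(f(x_n) - f(x_{n-1}))

Iteration 1:
  f(1.070000) = -0.855100
  f(1.880000) = 1.534400
  x_2 = 1.880000 - 1.534400×(1.880000 - 1.070000)/(1.534400 - (-0.855100))
       = 1.359864
Iteration 2:
  f(1.880000) = 1.534400
  f(1.359864) = -0.150769
  x_3 = 1.359864 - (-0.150769)×(1.359864 - 1.880000)/(-0.150769 - 1.534400)
       = 1.406400
Iteration 3:
  f(1.359864) = -0.150769
  f(1.406400) = -0.022039
  x_4 = 1.406400 - (-0.022039)×(1.406400 - 1.359864)/(-0.022039 - (-0.150769))
       = 1.414367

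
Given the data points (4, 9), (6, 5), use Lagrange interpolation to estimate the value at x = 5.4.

Lagrange interpolation formula:
P(x) = Σ yᵢ × Lᵢ(x)
where Lᵢ(x) = Π_{j≠i} (x - xⱼ)/(xᵢ - xⱼ)

L_0(5.4) = (5.4 - 6)/(4 - 6) = 0.300000
L_1(5.4) = (5.4 - 4)/(6 - 4) = 0.700000

P(5.4) = 9×L_0(5.4) + 5×L_1(5.4)
P(5.4) = 6.200000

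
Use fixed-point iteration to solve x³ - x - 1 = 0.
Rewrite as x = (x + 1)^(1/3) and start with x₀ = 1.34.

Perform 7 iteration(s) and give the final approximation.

Equation: x³ - x - 1 = 0
Fixed-point form: x = (x + 1)^(1/3)
x₀ = 1.34

x_1 = g(1.340000) = 1.327614
x_2 = g(1.327614) = 1.325268
x_3 = g(1.325268) = 1.324822
x_4 = g(1.324822) = 1.324738
x_5 = g(1.324738) = 1.324722
x_6 = g(1.324722) = 1.324719
x_7 = g(1.324719) = 1.324718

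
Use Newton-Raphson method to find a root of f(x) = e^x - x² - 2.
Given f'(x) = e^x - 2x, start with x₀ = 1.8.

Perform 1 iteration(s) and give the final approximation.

f(x) = e^x - x² - 2
f'(x) = e^x - 2x
x₀ = 1.8

Newton-Raphson formula: x_{n+1} = x_n - f(x_n)/f'(x_n)

Iteration 1:
  f(1.800000) = 0.809647
  f'(1.800000) = 2.449647
  x_1 = 1.800000 - 0.809647/2.449647 = 1.469484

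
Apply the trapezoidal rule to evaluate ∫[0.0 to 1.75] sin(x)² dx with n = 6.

f(x) = sin(x)²
a = 0.0, b = 1.75, n = 6
h = (b - a)/n = 0.291667

Trapezoidal rule: (h/2)[f(x₀) + 2f(x₁) + 2f(x₂) + ... + f(xₙ)]

x_0 = 0.0000, f(x_0) = 0.000000, coefficient = 1
x_1 = 0.2917, f(x_1) = 0.082684, coefficient = 2
x_2 = 0.5833, f(x_2) = 0.303391, coefficient = 2
x_3 = 0.8750, f(x_3) = 0.589123, coefficient = 2
x_4 = 1.1667, f(x_4) = 0.845379, coefficient = 2
x_5 = 1.4583, f(x_5) = 0.987405, coefficient = 2
x_6 = 1.7500, f(x_6) = 0.968228, coefficient = 1

I ≈ (0.291667/2) × 6.584193 = 0.960195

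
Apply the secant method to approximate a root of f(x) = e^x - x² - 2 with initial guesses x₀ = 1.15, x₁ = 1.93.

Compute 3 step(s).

f(x) = e^x - x² - 2
x₀ = 1.15, x₁ = 1.93

Secant formula: x_{n+1} = x_n - f(x_n)(x_n - x_{n-1})/(f(x_n) - f(x_{n-1}))

Iteration 1:
  f(1.150000) = -0.164307
  f(1.930000) = 1.164610
  x_2 = 1.930000 - 1.164610×(1.930000 - 1.150000)/(1.164610 - (-0.164307))
       = 1.246439
Iteration 2:
  f(1.930000) = 1.164610
  f(1.246439) = -0.075674
  x_3 = 1.246439 - (-0.075674)×(1.246439 - 1.930000)/(-0.075674 - 1.164610)
       = 1.288146
Iteration 3:
  f(1.246439) = -0.075674
  f(1.288146) = -0.033263
  x_4 = 1.288146 - (-0.033263)×(1.288146 - 1.246439)/(-0.033263 - (-0.075674))
       = 1.320856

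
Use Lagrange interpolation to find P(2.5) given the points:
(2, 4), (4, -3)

Lagrange interpolation formula:
P(x) = Σ yᵢ × Lᵢ(x)
where Lᵢ(x) = Π_{j≠i} (x - xⱼ)/(xᵢ - xⱼ)

L_0(2.5) = (2.5 - 4)/(2 - 4) = 0.750000
L_1(2.5) = (2.5 - 2)/(4 - 2) = 0.250000

P(2.5) = 4×L_0(2.5) + (-3)×L_1(2.5)
P(2.5) = 2.250000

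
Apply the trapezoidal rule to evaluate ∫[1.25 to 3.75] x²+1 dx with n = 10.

f(x) = x²+1
a = 1.25, b = 3.75, n = 10
h = (b - a)/n = 0.250000

Trapezoidal rule: (h/2)[f(x₀) + 2f(x₁) + 2f(x₂) + ... + f(xₙ)]

x_0 = 1.2500, f(x_0) = 2.562500, coefficient = 1
x_1 = 1.5000, f(x_1) = 3.250000, coefficient = 2
x_2 = 1.7500, f(x_2) = 4.062500, coefficient = 2
x_3 = 2.0000, f(x_3) = 5.000000, coefficient = 2
x_4 = 2.2500, f(x_4) = 6.062500, coefficient = 2
x_5 = 2.5000, f(x_5) = 7.250000, coefficient = 2
x_6 = 2.7500, f(x_6) = 8.562500, coefficient = 2
x_7 = 3.0000, f(x_7) = 10.000000, coefficient = 2
x_8 = 3.2500, f(x_8) = 11.562500, coefficient = 2
x_9 = 3.5000, f(x_9) = 13.250000, coefficient = 2
x_10 = 3.7500, f(x_10) = 15.062500, coefficient = 1

I ≈ (0.250000/2) × 155.625000 = 19.453125
Exact value: 19.427083
Error: 0.026042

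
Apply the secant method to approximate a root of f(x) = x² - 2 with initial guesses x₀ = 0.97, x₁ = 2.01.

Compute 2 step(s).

f(x) = x² - 2
x₀ = 0.97, x₁ = 2.01

Secant formula: x_{n+1} = x_n - f(x_n)(x_n - x_{n-1})/(f(x_n) - f(x_{n-1}))

Iteration 1:
  f(0.970000) = -1.059100
  f(2.010000) = 2.040100
  x_2 = 2.010000 - 2.040100×(2.010000 - 0.970000)/(2.040100 - (-1.059100))
       = 1.325403
Iteration 2:
  f(2.010000) = 2.040100
  f(1.325403) = -0.243308
  x_3 = 1.325403 - (-0.243308)×(1.325403 - 2.010000)/(-0.243308 - 2.040100)
       = 1.398350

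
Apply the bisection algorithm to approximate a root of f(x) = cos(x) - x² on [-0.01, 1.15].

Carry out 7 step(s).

f(x) = cos(x) - x²
Initial interval: [-0.01, 1.15]

Iteration 1:
  c_1 = (-0.010000 + 1.150000)/2 = 0.570000
  f(c_1) = f(0.570000) = 0.517001
  f(a) × f(c) ≥ 0, new interval: [0.570000, 1.150000]
Iteration 2:
  c_2 = (0.570000 + 1.150000)/2 = 0.860000
  f(c_2) = f(0.860000) = -0.087163
  f(a) × f(c) < 0, new interval: [0.570000, 0.860000]
Iteration 3:
  c_3 = (0.570000 + 0.860000)/2 = 0.715000
  f(c_3) = f(0.715000) = 0.243868
  f(a) × f(c) ≥ 0, new interval: [0.715000, 0.860000]
Iteration 4:
  c_4 = (0.715000 + 0.860000)/2 = 0.787500
  f(c_4) = f(0.787500) = 0.085463
  f(a) × f(c) ≥ 0, new interval: [0.787500, 0.860000]
Iteration 5:
  c_5 = (0.787500 + 0.860000)/2 = 0.823750
  f(c_5) = f(0.823750) = 0.000911
  f(a) × f(c) ≥ 0, new interval: [0.823750, 0.860000]
Iteration 6:
  c_6 = (0.823750 + 0.860000)/2 = 0.841875
  f(c_6) = f(0.841875) = -0.042688
  f(a) × f(c) < 0, new interval: [0.823750, 0.841875]
Iteration 7:
  c_7 = (0.823750 + 0.841875)/2 = 0.832812
  f(c_7) = f(0.832812) = -0.020779
  f(a) × f(c) < 0, new interval: [0.823750, 0.832812]

After 7 iteration(s), the approximation is c_7 = 0.832812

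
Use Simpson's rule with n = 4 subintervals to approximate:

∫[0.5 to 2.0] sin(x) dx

f(x) = sin(x)
a = 0.5, b = 2.0, n = 4
h = (b - a)/n = 0.375000

Simpson's rule: (h/3)[f(x₀) + 4f(x₁) + 2f(x₂) + ... + f(xₙ)]

x_0 = 0.5000, f(x_0) = 0.479426, coefficient = 1
x_1 = 0.8750, f(x_1) = 0.767544, coefficient = 4
x_2 = 1.2500, f(x_2) = 0.948985, coefficient = 2
x_3 = 1.6250, f(x_3) = 0.998531, coefficient = 4
x_4 = 2.0000, f(x_4) = 0.909297, coefficient = 1

I ≈ (0.375000/3) × 10.350992 = 1.293874
Exact value: 1.293729
Error: 0.000145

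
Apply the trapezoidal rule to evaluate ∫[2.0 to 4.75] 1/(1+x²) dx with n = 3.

f(x) = 1/(1+x²)
a = 2.0, b = 4.75, n = 3
h = (b - a)/n = 0.916667

Trapezoidal rule: (h/2)[f(x₀) + 2f(x₁) + 2f(x₂) + ... + f(xₙ)]

x_0 = 2.0000, f(x_0) = 0.200000, coefficient = 1
x_1 = 2.9167, f(x_1) = 0.105186, coefficient = 2
x_2 = 3.8333, f(x_2) = 0.063717, coefficient = 2
x_3 = 4.7500, f(x_3) = 0.042440, coefficient = 1

I ≈ (0.916667/2) × 0.580246 = 0.265946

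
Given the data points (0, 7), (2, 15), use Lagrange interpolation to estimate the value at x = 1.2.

Lagrange interpolation formula:
P(x) = Σ yᵢ × Lᵢ(x)
where Lᵢ(x) = Π_{j≠i} (x - xⱼ)/(xᵢ - xⱼ)

L_0(1.2) = (1.2 - 2)/(0 - 2) = 0.400000
L_1(1.2) = (1.2 - 0)/(2 - 0) = 0.600000

P(1.2) = 7×L_0(1.2) + 15×L_1(1.2)
P(1.2) = 11.800000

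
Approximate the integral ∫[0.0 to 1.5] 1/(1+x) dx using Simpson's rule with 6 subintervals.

f(x) = 1/(1+x)
a = 0.0, b = 1.5, n = 6
h = (b - a)/n = 0.250000

Simpson's rule: (h/3)[f(x₀) + 4f(x₁) + 2f(x₂) + ... + f(xₙ)]

x_0 = 0.0000, f(x_0) = 1.000000, coefficient = 1
x_1 = 0.2500, f(x_1) = 0.800000, coefficient = 4
x_2 = 0.5000, f(x_2) = 0.666667, coefficient = 2
x_3 = 0.7500, f(x_3) = 0.571429, coefficient = 4
x_4 = 1.0000, f(x_4) = 0.500000, coefficient = 2
x_5 = 1.2500, f(x_5) = 0.444444, coefficient = 4
x_6 = 1.5000, f(x_6) = 0.400000, coefficient = 1

I ≈ (0.250000/3) × 10.996825 = 0.916402
Exact value: 0.916291
Error: 0.000111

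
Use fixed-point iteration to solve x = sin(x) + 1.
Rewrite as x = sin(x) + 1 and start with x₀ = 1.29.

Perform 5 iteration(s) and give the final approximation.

Equation: x = sin(x) + 1
Fixed-point form: x = sin(x) + 1
x₀ = 1.29

x_1 = g(1.290000) = 1.960835
x_2 = g(1.960835) = 1.924894
x_3 = g(1.924894) = 1.937960
x_4 = g(1.937960) = 1.933349
x_5 = g(1.933349) = 1.934994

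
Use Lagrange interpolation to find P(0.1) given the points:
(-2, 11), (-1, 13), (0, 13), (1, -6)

Lagrange interpolation formula:
P(x) = Σ yᵢ × Lᵢ(x)
where Lᵢ(x) = Π_{j≠i} (x - xⱼ)/(xᵢ - xⱼ)

L_0(0.1) = (0.1 - (-1))/(-2 - (-1)) × (0.1 - 0)/(-2 - 0) × (0.1 - 1)/(-2 - 1) = 0.016500
L_1(0.1) = (0.1 - (-2))/(-1 - (-2)) × (0.1 - 0)/(-1 - 0) × (0.1 - 1)/(-1 - 1) = -0.094500
L_2(0.1) = (0.1 - (-2))/(0 - (-2)) × (0.1 - (-1))/(0 - (-1)) × (0.1 - 1)/(0 - 1) = 1.039500
L_3(0.1) = (0.1 - (-2))/(1 - (-2)) × (0.1 - (-1))/(1 - (-1)) × (0.1 - 0)/(1 - 0) = 0.038500

P(0.1) = 11×L_0(0.1) + 13×L_1(0.1) + 13×L_2(0.1) + (-6)×L_3(0.1)
P(0.1) = 12.235500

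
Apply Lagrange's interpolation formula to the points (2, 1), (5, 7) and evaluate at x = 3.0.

Lagrange interpolation formula:
P(x) = Σ yᵢ × Lᵢ(x)
where Lᵢ(x) = Π_{j≠i} (x - xⱼ)/(xᵢ - xⱼ)

L_0(3.0) = (3.0 - 5)/(2 - 5) = 0.666667
L_1(3.0) = (3.0 - 2)/(5 - 2) = 0.333333

P(3.0) = 1×L_0(3.0) + 7×L_1(3.0)
P(3.0) = 3.000000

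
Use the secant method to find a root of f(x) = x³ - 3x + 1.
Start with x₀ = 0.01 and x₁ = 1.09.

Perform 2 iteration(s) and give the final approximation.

f(x) = x³ - 3x + 1
x₀ = 0.01, x₁ = 1.09

Secant formula: x_{n+1} = x_n - f(x_n)(x_n - x_{n-1})/(f(x_n) - f(x_{n-1}))

Iteration 1:
  f(0.010000) = 0.970001
  f(1.090000) = -0.974971
  x_2 = 1.090000 - (-0.974971)×(1.090000 - 0.010000)/(-0.974971 - 0.970001)
       = 0.548620
Iteration 2:
  f(1.090000) = -0.974971
  f(0.548620) = -0.480734
  x_3 = 0.548620 - (-0.480734)×(0.548620 - 1.090000)/(-0.480734 - (-0.974971))
       = 0.022030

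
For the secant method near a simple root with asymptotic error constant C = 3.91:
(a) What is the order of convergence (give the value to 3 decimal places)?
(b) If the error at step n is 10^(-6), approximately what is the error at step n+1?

(a) Secant method has superlinear convergence with order φ = (1+√5)/2 ≈ 1.618.
    This means |e_{n+1}| ≈ C|e_n|^1.618.

(b) With |e_n| = 10^(-6) and C = 3.91:
    |e_{n+1}| ≈ 3.91 × (10^(-6))^1.618 = 3.91 × 10^(-9.71)

(a) ≈ 1.618 (golden ratio); (b) |e_{n+1}| ≈ 7.655e-10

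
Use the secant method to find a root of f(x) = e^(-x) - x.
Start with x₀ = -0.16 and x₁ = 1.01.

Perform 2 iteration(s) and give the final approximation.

f(x) = e^(-x) - x
x₀ = -0.16, x₁ = 1.01

Secant formula: x_{n+1} = x_n - f(x_n)(x_n - x_{n-1})/(f(x_n) - f(x_{n-1}))

Iteration 1:
  f(-0.160000) = 1.333511
  f(1.010000) = -0.645781
  x_2 = 1.010000 - (-0.645781)×(1.010000 - (-0.160000))/(-0.645781 - 1.333511)
       = 0.628266
Iteration 2:
  f(1.010000) = -0.645781
  f(0.628266) = -0.094749
  x_3 = 0.628266 - (-0.094749)×(0.628266 - 1.010000)/(-0.094749 - (-0.645781))
       = 0.562627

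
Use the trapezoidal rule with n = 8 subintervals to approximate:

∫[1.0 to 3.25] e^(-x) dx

f(x) = e^(-x)
a = 1.0, b = 3.25, n = 8
h = (b - a)/n = 0.281250

Trapezoidal rule: (h/2)[f(x₀) + 2f(x₁) + 2f(x₂) + ... + f(xₙ)]

x_0 = 1.0000, f(x_0) = 0.367879, coefficient = 1
x_1 = 1.2812, f(x_1) = 0.277690, coefficient = 2
x_2 = 1.5625, f(x_2) = 0.209611, coefficient = 2
x_3 = 1.8438, f(x_3) = 0.158223, coefficient = 2
x_4 = 2.1250, f(x_4) = 0.119433, coefficient = 2
x_5 = 2.4062, f(x_5) = 0.090153, coefficient = 2
x_6 = 2.6875, f(x_6) = 0.068051, coefficient = 2
x_7 = 2.9688, f(x_7) = 0.051367, coefficient = 2
x_8 = 3.2500, f(x_8) = 0.038774, coefficient = 1

I ≈ (0.281250/2) × 2.355710 = 0.331272
Exact value: 0.329105
Error: 0.002167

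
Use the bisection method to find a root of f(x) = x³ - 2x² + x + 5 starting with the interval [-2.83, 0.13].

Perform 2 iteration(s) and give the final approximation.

f(x) = x³ - 2x² + x + 5
Initial interval: [-2.83, 0.13]

Iteration 1:
  c_1 = (-2.830000 + 0.130000)/2 = -1.350000
  f(c_1) = f(-1.350000) = -2.455375
  f(a) × f(c) ≥ 0, new interval: [-1.350000, 0.130000]
Iteration 2:
  c_2 = (-1.350000 + 0.130000)/2 = -0.610000
  f(c_2) = f(-0.610000) = 3.418819
  f(a) × f(c) < 0, new interval: [-1.350000, -0.610000]

After 2 iteration(s), the approximation is c_2 = -0.610000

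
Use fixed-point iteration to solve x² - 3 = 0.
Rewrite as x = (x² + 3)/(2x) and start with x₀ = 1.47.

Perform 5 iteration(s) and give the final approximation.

Equation: x² - 3 = 0
Fixed-point form: x = (x² + 3)/(2x)
x₀ = 1.47

x_1 = g(1.470000) = 1.755408
x_2 = g(1.755408) = 1.732206
x_3 = g(1.732206) = 1.732051
x_4 = g(1.732051) = 1.732051
x_5 = g(1.732051) = 1.732051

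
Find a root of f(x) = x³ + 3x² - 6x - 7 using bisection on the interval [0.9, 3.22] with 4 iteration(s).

f(x) = x³ + 3x² - 6x - 7
Initial interval: [0.9, 3.22]

Iteration 1:
  c_1 = (0.900000 + 3.220000)/2 = 2.060000
  f(c_1) = f(2.060000) = 2.112616
  f(a) × f(c) < 0, new interval: [0.900000, 2.060000]
Iteration 2:
  c_2 = (0.900000 + 2.060000)/2 = 1.480000
  f(c_2) = f(1.480000) = -6.067008
  f(a) × f(c) ≥ 0, new interval: [1.480000, 2.060000]
Iteration 3:
  c_3 = (1.480000 + 2.060000)/2 = 1.770000
  f(c_3) = f(1.770000) = -2.676067
  f(a) × f(c) ≥ 0, new interval: [1.770000, 2.060000]
Iteration 4:
  c_4 = (1.770000 + 2.060000)/2 = 1.915000
  f(c_4) = f(1.915000) = -0.465589
  f(a) × f(c) ≥ 0, new interval: [1.915000, 2.060000]

After 4 iteration(s), the approximation is c_4 = 1.915000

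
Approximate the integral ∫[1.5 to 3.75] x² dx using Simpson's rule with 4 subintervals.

f(x) = x²
a = 1.5, b = 3.75, n = 4
h = (b - a)/n = 0.562500

Simpson's rule: (h/3)[f(x₀) + 4f(x₁) + 2f(x₂) + ... + f(xₙ)]

x_0 = 1.5000, f(x_0) = 2.250000, coefficient = 1
x_1 = 2.0625, f(x_1) = 4.253906, coefficient = 4
x_2 = 2.6250, f(x_2) = 6.890625, coefficient = 2
x_3 = 3.1875, f(x_3) = 10.160156, coefficient = 4
x_4 = 3.7500, f(x_4) = 14.062500, coefficient = 1

I ≈ (0.562500/3) × 87.750000 = 16.453125
Exact value: 16.453125
Error: 0.000000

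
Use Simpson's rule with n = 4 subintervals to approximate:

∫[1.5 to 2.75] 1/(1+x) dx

f(x) = 1/(1+x)
a = 1.5, b = 2.75, n = 4
h = (b - a)/n = 0.312500

Simpson's rule: (h/3)[f(x₀) + 4f(x₁) + 2f(x₂) + ... + f(xₙ)]

x_0 = 1.5000, f(x_0) = 0.400000, coefficient = 1
x_1 = 1.8125, f(x_1) = 0.355556, coefficient = 4
x_2 = 2.1250, f(x_2) = 0.320000, coefficient = 2
x_3 = 2.4375, f(x_3) = 0.290909, coefficient = 4
x_4 = 2.7500, f(x_4) = 0.266667, coefficient = 1

I ≈ (0.312500/3) × 3.892525 = 0.405471
Exact value: 0.405465
Error: 0.000006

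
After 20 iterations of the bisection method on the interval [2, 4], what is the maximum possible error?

Bisection error bound: |error| ≤ (b-a)/2^n
|error| ≤ (4 - 2)/2^20 = 2/2^20
|error| ≤ 0.0000019073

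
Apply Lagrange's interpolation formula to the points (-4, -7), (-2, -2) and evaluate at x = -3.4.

Lagrange interpolation formula:
P(x) = Σ yᵢ × Lᵢ(x)
where Lᵢ(x) = Π_{j≠i} (x - xⱼ)/(xᵢ - xⱼ)

L_0(-3.4) = (-3.4 - (-2))/(-4 - (-2)) = 0.700000
L_1(-3.4) = (-3.4 - (-4))/(-2 - (-4)) = 0.300000

P(-3.4) = (-7)×L_0(-3.4) + (-2)×L_1(-3.4)
P(-3.4) = -5.500000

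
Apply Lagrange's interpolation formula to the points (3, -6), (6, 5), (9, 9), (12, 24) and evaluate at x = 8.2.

Lagrange interpolation formula:
P(x) = Σ yᵢ × Lᵢ(x)
where Lᵢ(x) = Π_{j≠i} (x - xⱼ)/(xᵢ - xⱼ)

L_0(8.2) = (8.2 - 6)/(3 - 6) × (8.2 - 9)/(3 - 9) × (8.2 - 12)/(3 - 12) = -0.041284
L_1(8.2) = (8.2 - 3)/(6 - 3) × (8.2 - 9)/(6 - 9) × (8.2 - 12)/(6 - 12) = 0.292741
L_2(8.2) = (8.2 - 3)/(9 - 3) × (8.2 - 6)/(9 - 6) × (8.2 - 12)/(9 - 12) = 0.805037
L_3(8.2) = (8.2 - 3)/(12 - 3) × (8.2 - 6)/(12 - 6) × (8.2 - 9)/(12 - 9) = -0.056494

P(8.2) = (-6)×L_0(8.2) + 5×L_1(8.2) + 9×L_2(8.2) + 24×L_3(8.2)
P(8.2) = 7.600889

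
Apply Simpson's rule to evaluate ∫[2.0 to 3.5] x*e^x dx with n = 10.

f(x) = x*e^x
a = 2.0, b = 3.5, n = 10
h = (b - a)/n = 0.150000

Simpson's rule: (h/3)[f(x₀) + 4f(x₁) + 2f(x₂) + ... + f(xₙ)]

x_0 = 2.0000, f(x_0) = 14.778112, coefficient = 1
x_1 = 2.1500, f(x_1) = 18.457446, coefficient = 4
x_2 = 2.3000, f(x_2) = 22.940620, coefficient = 2
x_3 = 2.4500, f(x_3) = 28.391449, coefficient = 4
x_4 = 2.6000, f(x_4) = 35.005719, coefficient = 2
x_5 = 2.7500, f(x_5) = 43.017238, coefficient = 4
x_6 = 2.9000, f(x_6) = 52.705022, coefficient = 2
x_7 = 3.0500, f(x_7) = 64.401800, coefficient = 4
x_8 = 3.2000, f(x_8) = 78.504097, coefficient = 2
x_9 = 3.3500, f(x_9) = 95.484158, coefficient = 4
x_10 = 3.5000, f(x_10) = 115.904082, coefficient = 1

I ≈ (0.150000/3) × 1508.001471 = 75.400074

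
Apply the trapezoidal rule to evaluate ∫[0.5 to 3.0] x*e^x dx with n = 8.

f(x) = x*e^x
a = 0.5, b = 3.0, n = 8
h = (b - a)/n = 0.312500

Trapezoidal rule: (h/2)[f(x₀) + 2f(x₁) + 2f(x₂) + ... + f(xₙ)]

x_0 = 0.5000, f(x_0) = 0.824361, coefficient = 1
x_1 = 0.8125, f(x_1) = 1.830997, coefficient = 2
x_2 = 1.1250, f(x_2) = 3.465244, coefficient = 2
x_3 = 1.4375, f(x_3) = 6.052101, coefficient = 2
x_4 = 1.7500, f(x_4) = 10.070555, coefficient = 2
x_5 = 2.0625, f(x_5) = 16.222819, coefficient = 2
x_6 = 2.3750, f(x_6) = 25.533656, coefficient = 2
x_7 = 2.6875, f(x_7) = 39.492524, coefficient = 2
x_8 = 3.0000, f(x_8) = 60.256611, coefficient = 1

I ≈ (0.312500/2) × 266.416764 = 41.627619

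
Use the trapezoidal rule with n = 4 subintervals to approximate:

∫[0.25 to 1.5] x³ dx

f(x) = x³
a = 0.25, b = 1.5, n = 4
h = (b - a)/n = 0.312500

Trapezoidal rule: (h/2)[f(x₀) + 2f(x₁) + 2f(x₂) + ... + f(xₙ)]

x_0 = 0.2500, f(x_0) = 0.015625, coefficient = 1
x_1 = 0.5625, f(x_1) = 0.177979, coefficient = 2
x_2 = 0.8750, f(x_2) = 0.669922, coefficient = 2
x_3 = 1.1875, f(x_3) = 1.674561, coefficient = 2
x_4 = 1.5000, f(x_4) = 3.375000, coefficient = 1

I ≈ (0.312500/2) × 8.435547 = 1.318054
Exact value: 1.264648
Error: 0.053406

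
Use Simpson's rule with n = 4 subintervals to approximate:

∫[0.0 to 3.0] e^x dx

f(x) = e^x
a = 0.0, b = 3.0, n = 4
h = (b - a)/n = 0.750000

Simpson's rule: (h/3)[f(x₀) + 4f(x₁) + 2f(x₂) + ... + f(xₙ)]

x_0 = 0.0000, f(x_0) = 1.000000, coefficient = 1
x_1 = 0.7500, f(x_1) = 2.117000, coefficient = 4
x_2 = 1.5000, f(x_2) = 4.481689, coefficient = 2
x_3 = 2.2500, f(x_3) = 9.487736, coefficient = 4
x_4 = 3.0000, f(x_4) = 20.085537, coefficient = 1

I ≈ (0.750000/3) × 76.467858 = 19.116965
Exact value: 19.085537
Error: 0.031428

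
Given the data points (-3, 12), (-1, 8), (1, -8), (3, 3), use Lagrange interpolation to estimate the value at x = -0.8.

Lagrange interpolation formula:
P(x) = Σ yᵢ × Lᵢ(x)
where Lᵢ(x) = Π_{j≠i} (x - xⱼ)/(xᵢ - xⱼ)

L_0(-0.8) = (-0.8 - (-1))/(-3 - (-1)) × (-0.8 - 1)/(-3 - 1) × (-0.8 - 3)/(-3 - 3) = -0.028500
L_1(-0.8) = (-0.8 - (-3))/(-1 - (-3)) × (-0.8 - 1)/(-1 - 1) × (-0.8 - 3)/(-1 - 3) = 0.940500
L_2(-0.8) = (-0.8 - (-3))/(1 - (-3)) × (-0.8 - (-1))/(1 - (-1)) × (-0.8 - 3)/(1 - 3) = 0.104500
L_3(-0.8) = (-0.8 - (-3))/(3 - (-3)) × (-0.8 - (-1))/(3 - (-1)) × (-0.8 - 1)/(3 - 1) = -0.016500

P(-0.8) = 12×L_0(-0.8) + 8×L_1(-0.8) + (-8)×L_2(-0.8) + 3×L_3(-0.8)
P(-0.8) = 6.296500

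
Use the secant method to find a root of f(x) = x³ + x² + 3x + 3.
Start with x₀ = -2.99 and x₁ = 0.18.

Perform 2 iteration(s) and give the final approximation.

f(x) = x³ + x² + 3x + 3
x₀ = -2.99, x₁ = 0.18

Secant formula: x_{n+1} = x_n - f(x_n)(x_n - x_{n-1})/(f(x_n) - f(x_{n-1}))

Iteration 1:
  f(-2.990000) = -23.760799
  f(0.180000) = 3.578232
  x_2 = 0.180000 - 3.578232×(0.180000 - (-2.990000))/(3.578232 - (-23.760799))
       = -0.234901
Iteration 2:
  f(0.180000) = 3.578232
  f(-0.234901) = 2.337514
  x_3 = -0.234901 - 2.337514×(-0.234901 - 0.180000)/(2.337514 - 3.578232)
       = -1.016575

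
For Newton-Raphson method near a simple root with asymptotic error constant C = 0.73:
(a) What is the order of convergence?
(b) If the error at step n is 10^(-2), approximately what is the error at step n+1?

(a) Newton-Raphson has quadratic (order 2) convergence near simple roots.
    This means |e_{n+1}| ≈ C|e_n|².

(b) With |e_n| = 10^(-2) and C = 0.73:
    |e_{n+1}| ≈ 0.73 × (10^(-2))² = 0.73 × 10^(-4)

(a) 2 (quadratic); (b) |e_{n+1}| ≈ 7.300e-05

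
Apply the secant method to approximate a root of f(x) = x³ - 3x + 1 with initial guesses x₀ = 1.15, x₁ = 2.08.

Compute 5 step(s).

f(x) = x³ - 3x + 1
x₀ = 1.15, x₁ = 2.08

Secant formula: x_{n+1} = x_n - f(x_n)(x_n - x_{n-1})/(f(x_n) - f(x_{n-1}))

Iteration 1:
  f(1.150000) = -0.929125
  f(2.080000) = 3.758912
  x_2 = 2.080000 - 3.758912×(2.080000 - 1.150000)/(3.758912 - (-0.929125))
       = 1.334317
Iteration 2:
  f(2.080000) = 3.758912
  f(1.334317) = -0.627330
  x_3 = 1.334317 - (-0.627330)×(1.334317 - 2.080000)/(-0.627330 - 3.758912)
       = 1.440966
Iteration 3:
  f(1.334317) = -0.627330
  f(1.440966) = -0.330899
  x_4 = 1.440966 - (-0.330899)×(1.440966 - 1.334317)/(-0.330899 - (-0.627330))
       = 1.560017
Iteration 4:
  f(1.440966) = -0.330899
  f(1.560017) = 0.116488
  x_5 = 1.560017 - 0.116488×(1.560017 - 1.440966)/(0.116488 - (-0.330899))
       = 1.529019
Iteration 5:
  f(1.560017) = 0.116488
  f(1.529019) = -0.012364
  x_6 = 1.529019 - (-0.012364)×(1.529019 - 1.560017)/(-0.012364 - 0.116488)
       = 1.531994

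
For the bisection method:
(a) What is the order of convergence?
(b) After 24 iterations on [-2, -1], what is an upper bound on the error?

(a) Bisection has linear (order 1) convergence; the error is halved each step.

(b) Error bound = (b-a)/2^n = (-1 - (-2))/2^{24}
    = 1/2^{24}

(a) 1 (linear); (b) error ≤ 5.96e-08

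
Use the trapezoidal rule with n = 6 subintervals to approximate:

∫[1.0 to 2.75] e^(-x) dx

f(x) = e^(-x)
a = 1.0, b = 2.75, n = 6
h = (b - a)/n = 0.291667

Trapezoidal rule: (h/2)[f(x₀) + 2f(x₁) + 2f(x₂) + ... + f(xₙ)]

x_0 = 1.0000, f(x_0) = 0.367879, coefficient = 1
x_1 = 1.2917, f(x_1) = 0.274812, coefficient = 2
x_2 = 1.5833, f(x_2) = 0.205290, coefficient = 2
x_3 = 1.8750, f(x_3) = 0.153355, coefficient = 2
x_4 = 2.1667, f(x_4) = 0.114559, coefficient = 2
x_5 = 2.4583, f(x_5) = 0.085577, coefficient = 2
x_6 = 2.7500, f(x_6) = 0.063928, coefficient = 1

I ≈ (0.291667/2) × 2.098994 = 0.306103
Exact value: 0.303952
Error: 0.002152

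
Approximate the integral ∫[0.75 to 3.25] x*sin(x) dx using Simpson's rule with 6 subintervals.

f(x) = x*sin(x)
a = 0.75, b = 3.25, n = 6
h = (b - a)/n = 0.416667

Simpson's rule: (h/3)[f(x₀) + 4f(x₁) + 2f(x₂) + ... + f(xₙ)]

x_0 = 0.7500, f(x_0) = 0.511229, coefficient = 1
x_1 = 1.1667, f(x_1) = 1.072686, coefficient = 4
x_2 = 1.5833, f(x_2) = 1.583209, coefficient = 2
x_3 = 2.0000, f(x_3) = 1.818595, coefficient = 4
x_4 = 2.4167, f(x_4) = 1.602443, coefficient = 2
x_5 = 2.8333, f(x_5) = 0.859635, coefficient = 4
x_6 = 3.2500, f(x_6) = -0.351634, coefficient = 1

I ≈ (0.416667/3) × 21.534561 = 2.990911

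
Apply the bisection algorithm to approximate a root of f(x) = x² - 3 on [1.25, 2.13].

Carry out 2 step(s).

f(x) = x² - 3
Initial interval: [1.25, 2.13]

Iteration 1:
  c_1 = (1.250000 + 2.130000)/2 = 1.690000
  f(c_1) = f(1.690000) = -0.143900
  f(a) × f(c) ≥ 0, new interval: [1.690000, 2.130000]
Iteration 2:
  c_2 = (1.690000 + 2.130000)/2 = 1.910000
  f(c_2) = f(1.910000) = 0.648100
  f(a) × f(c) < 0, new interval: [1.690000, 1.910000]

After 2 iteration(s), the approximation is c_2 = 1.910000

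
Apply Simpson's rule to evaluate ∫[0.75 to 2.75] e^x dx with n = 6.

f(x) = e^x
a = 0.75, b = 2.75, n = 6
h = (b - a)/n = 0.333333

Simpson's rule: (h/3)[f(x₀) + 4f(x₁) + 2f(x₂) + ... + f(xₙ)]

x_0 = 0.7500, f(x_0) = 2.117000, coefficient = 1
x_1 = 1.0833, f(x_1) = 2.954512, coefficient = 4
x_2 = 1.4167, f(x_2) = 4.123353, coefficient = 2
x_3 = 1.7500, f(x_3) = 5.754603, coefficient = 4
x_4 = 2.0833, f(x_4) = 8.031195, coefficient = 2
x_5 = 2.4167, f(x_5) = 11.208436, coefficient = 4
x_6 = 2.7500, f(x_6) = 15.642632, coefficient = 1

I ≈ (0.333333/3) × 121.738927 = 13.526547
Exact value: 13.525632
Error: 0.000916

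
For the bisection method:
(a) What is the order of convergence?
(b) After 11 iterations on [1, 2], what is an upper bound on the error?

(a) Bisection has linear (order 1) convergence; the error is halved each step.

(b) Error bound = (b-a)/2^n = (2 - 1)/2^{11}
    = 1/2^{11}

(a) 1 (linear); (b) error ≤ 4.88e-04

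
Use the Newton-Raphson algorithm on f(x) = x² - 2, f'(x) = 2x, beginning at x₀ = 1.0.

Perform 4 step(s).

f(x) = x² - 2
f'(x) = 2x
x₀ = 1.0

Newton-Raphson formula: x_{n+1} = x_n - f(x_n)/f'(x_n)

Iteration 1:
  f(1.000000) = -1.000000
  f'(1.000000) = 2.000000
  x_1 = 1.000000 - (-1.000000)/2.000000 = 1.500000
Iteration 2:
  f(1.500000) = 0.250000
  f'(1.500000) = 3.000000
  x_2 = 1.500000 - 0.250000/3.000000 = 1.416667
Iteration 3:
  f(1.416667) = 0.006944
  f'(1.416667) = 2.833333
  x_3 = 1.416667 - 0.006944/2.833333 = 1.414216
Iteration 4:
  f(1.414216) = 0.000006
  f'(1.414216) = 2.828431
  x_4 = 1.414216 - 0.000006/2.828431 = 1.414214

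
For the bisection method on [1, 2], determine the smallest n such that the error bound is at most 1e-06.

We need (b-a)/2^n ≤ 1e-06
(2 - 1)/2^n ≤ 1e-06
1/2^n ≤ 1e-06
2^n ≥ 1000000
n ≥ log₂(1000000) = 19.93
n ≥ 20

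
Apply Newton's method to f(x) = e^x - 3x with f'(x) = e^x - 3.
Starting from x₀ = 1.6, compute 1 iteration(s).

f(x) = e^x - 3x
f'(x) = e^x - 3
x₀ = 1.6

Newton-Raphson formula: x_{n+1} = x_n - f(x_n)/f'(x_n)

Iteration 1:
  f(1.600000) = 0.153032
  f'(1.600000) = 1.953032
  x_1 = 1.600000 - 0.153032/1.953032 = 1.521644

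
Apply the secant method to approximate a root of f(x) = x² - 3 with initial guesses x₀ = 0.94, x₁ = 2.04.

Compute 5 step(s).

f(x) = x² - 3
x₀ = 0.94, x₁ = 2.04

Secant formula: x_{n+1} = x_n - f(x_n)(x_n - x_{n-1})/(f(x_n) - f(x_{n-1}))

Iteration 1:
  f(0.940000) = -2.116400
  f(2.040000) = 1.161600
  x_2 = 2.040000 - 1.161600×(2.040000 - 0.940000)/(1.161600 - (-2.116400))
       = 1.650201
Iteration 2:
  f(2.040000) = 1.161600
  f(1.650201) = -0.276836
  x_3 = 1.650201 - (-0.276836)×(1.650201 - 2.040000)/(-0.276836 - 1.161600)
       = 1.725220
Iteration 3:
  f(1.650201) = -0.276836
  f(1.725220) = -0.023614
  x_4 = 1.725220 - (-0.023614)×(1.725220 - 1.650201)/(-0.023614 - (-0.276836))
       = 1.732216
Iteration 4:
  f(1.725220) = -0.023614
  f(1.732216) = 0.000574
  x_5 = 1.732216 - 0.000574×(1.732216 - 1.725220)/(0.000574 - (-0.023614))
       = 1.732050
Iteration 5:
  f(1.732216) = 0.000574
  f(1.732050) = -0.000001
  x_6 = 1.732050 - (-0.000001)×(1.732050 - 1.732216)/(-0.000001 - 0.000574)
       = 1.732051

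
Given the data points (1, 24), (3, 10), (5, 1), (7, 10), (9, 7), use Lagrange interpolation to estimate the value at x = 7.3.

Lagrange interpolation formula:
P(x) = Σ yᵢ × Lᵢ(x)
where Lᵢ(x) = Π_{j≠i} (x - xⱼ)/(xᵢ - xⱼ)

L_0(7.3) = (7.3 - 3)/(1 - 3) × (7.3 - 5)/(1 - 5) × (7.3 - 7)/(1 - 7) × (7.3 - 9)/(1 - 9) = -0.013135
L_1(7.3) = (7.3 - 1)/(3 - 1) × (7.3 - 5)/(3 - 5) × (7.3 - 7)/(3 - 7) × (7.3 - 9)/(3 - 9) = 0.076978
L_2(7.3) = (7.3 - 1)/(5 - 1) × (7.3 - 3)/(5 - 3) × (7.3 - 7)/(5 - 7) × (7.3 - 9)/(5 - 9) = -0.215873
L_3(7.3) = (7.3 - 1)/(7 - 1) × (7.3 - 3)/(7 - 3) × (7.3 - 5)/(7 - 5) × (7.3 - 9)/(7 - 9) = 1.103353
L_4(7.3) = (7.3 - 1)/(9 - 1) × (7.3 - 3)/(9 - 3) × (7.3 - 5)/(9 - 5) × (7.3 - 7)/(9 - 7) = 0.048677

P(7.3) = 24×L_0(7.3) + 10×L_1(7.3) + 1×L_2(7.3) + 10×L_3(7.3) + 7×L_4(7.3)
P(7.3) = 11.612937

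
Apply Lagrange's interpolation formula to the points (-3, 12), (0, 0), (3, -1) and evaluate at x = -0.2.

Lagrange interpolation formula:
P(x) = Σ yᵢ × Lᵢ(x)
where Lᵢ(x) = Π_{j≠i} (x - xⱼ)/(xᵢ - xⱼ)

L_0(-0.2) = (-0.2 - 0)/(-3 - 0) × (-0.2 - 3)/(-3 - 3) = 0.035556
L_1(-0.2) = (-0.2 - (-3))/(0 - (-3)) × (-0.2 - 3)/(0 - 3) = 0.995556
L_2(-0.2) = (-0.2 - (-3))/(3 - (-3)) × (-0.2 - 0)/(3 - 0) = -0.031111

P(-0.2) = 12×L_0(-0.2) + 0×L_1(-0.2) + (-1)×L_2(-0.2)
P(-0.2) = 0.457778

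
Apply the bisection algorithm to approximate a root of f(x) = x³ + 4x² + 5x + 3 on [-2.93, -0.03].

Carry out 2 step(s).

f(x) = x³ + 4x² + 5x + 3
Initial interval: [-2.93, -0.03]

Iteration 1:
  c_1 = (-2.930000 + (-0.030000))/2 = -1.480000
  f(c_1) = f(-1.480000) = 1.119808
  f(a) × f(c) < 0, new interval: [-2.930000, -1.480000]
Iteration 2:
  c_2 = (-2.930000 + (-1.480000))/2 = -2.205000
  f(c_2) = f(-2.205000) = 0.702335
  f(a) × f(c) < 0, new interval: [-2.930000, -2.205000]

After 2 iteration(s), the approximation is c_2 = -2.205000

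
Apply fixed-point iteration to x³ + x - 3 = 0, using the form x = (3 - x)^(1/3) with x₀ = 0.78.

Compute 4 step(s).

Equation: x³ + x - 3 = 0
Fixed-point form: x = (3 - x)^(1/3)
x₀ = 0.78

x_1 = g(0.780000) = 1.304521
x_2 = g(1.304521) = 1.192424
x_3 = g(1.192424) = 1.218145
x_4 = g(1.218145) = 1.212339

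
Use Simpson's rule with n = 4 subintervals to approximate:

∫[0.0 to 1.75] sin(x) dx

f(x) = sin(x)
a = 0.0, b = 1.75, n = 4
h = (b - a)/n = 0.437500

Simpson's rule: (h/3)[f(x₀) + 4f(x₁) + 2f(x₂) + ... + f(xₙ)]

x_0 = 0.0000, f(x_0) = 0.000000, coefficient = 1
x_1 = 0.4375, f(x_1) = 0.423676, coefficient = 4
x_2 = 0.8750, f(x_2) = 0.767544, coefficient = 2
x_3 = 1.3125, f(x_3) = 0.966827, coefficient = 4
x_4 = 1.7500, f(x_4) = 0.983986, coefficient = 1

I ≈ (0.437500/3) × 8.081084 = 1.178491
Exact value: 1.178246
Error: 0.000245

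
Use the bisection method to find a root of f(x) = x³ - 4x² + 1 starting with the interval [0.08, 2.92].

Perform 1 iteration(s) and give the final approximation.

f(x) = x³ - 4x² + 1
Initial interval: [0.08, 2.92]

Iteration 1:
  c_1 = (0.080000 + 2.920000)/2 = 1.500000
  f(c_1) = f(1.500000) = -4.625000
  f(a) × f(c) < 0, new interval: [0.080000, 1.500000]

After 1 iteration(s), the approximation is c_1 = 1.500000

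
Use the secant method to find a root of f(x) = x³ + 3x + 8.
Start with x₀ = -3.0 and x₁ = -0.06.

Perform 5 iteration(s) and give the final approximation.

f(x) = x³ + 3x + 8
x₀ = -3.0, x₁ = -0.06

Secant formula: x_{n+1} = x_n - f(x_n)(x_n - x_{n-1})/(f(x_n) - f(x_{n-1}))

Iteration 1:
  f(-3.000000) = -28.000000
  f(-0.060000) = 7.819784
  x_2 = -0.060000 - 7.819784×(-0.060000 - (-3.000000))/(7.819784 - (-28.000000))
       = -0.701829
Iteration 2:
  f(-0.060000) = 7.819784
  f(-0.701829) = 5.548819
  x_3 = -0.701829 - 5.548819×(-0.701829 - (-0.060000))/(5.548819 - 7.819784)
       = -2.270057
Iteration 3:
  f(-0.701829) = 5.548819
  f(-2.270057) = -10.508127
  x_4 = -2.270057 - (-10.508127)×(-2.270057 - (-0.701829))/(-10.508127 - 5.548819)
       = -1.243763
Iteration 4:
  f(-2.270057) = -10.508127
  f(-1.243763) = 2.344675
  x_5 = -1.243763 - 2.344675×(-1.243763 - (-2.270057))/(2.344675 - (-10.508127))
       = -1.430985
Iteration 5:
  f(-1.243763) = 2.344675
  f(-1.430985) = 0.776792
  x_6 = -1.430985 - 0.776792×(-1.430985 - (-1.243763))/(0.776792 - 2.344675)
       = -1.523742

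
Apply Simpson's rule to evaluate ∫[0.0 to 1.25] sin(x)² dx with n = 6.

f(x) = sin(x)²
a = 0.0, b = 1.25, n = 6
h = (b - a)/n = 0.208333

Simpson's rule: (h/3)[f(x₀) + 4f(x₁) + 2f(x₂) + ... + f(xₙ)]

x_0 = 0.0000, f(x_0) = 0.000000, coefficient = 1
x_1 = 0.2083, f(x_1) = 0.042778, coefficient = 4
x_2 = 0.4167, f(x_2) = 0.163794, coefficient = 2
x_3 = 0.6250, f(x_3) = 0.342339, coefficient = 4
x_4 = 0.8333, f(x_4) = 0.547862, coefficient = 2
x_5 = 1.0417, f(x_5) = 0.745195, coefficient = 4
x_6 = 1.2500, f(x_6) = 0.900572, coefficient = 1

I ≈ (0.208333/3) × 6.845132 = 0.475356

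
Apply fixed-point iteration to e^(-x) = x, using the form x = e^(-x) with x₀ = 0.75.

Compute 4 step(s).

Equation: e^(-x) = x
Fixed-point form: x = e^(-x)
x₀ = 0.75

x_1 = g(0.750000) = 0.472367
x_2 = g(0.472367) = 0.623525
x_3 = g(0.623525) = 0.536052
x_4 = g(0.536052) = 0.585054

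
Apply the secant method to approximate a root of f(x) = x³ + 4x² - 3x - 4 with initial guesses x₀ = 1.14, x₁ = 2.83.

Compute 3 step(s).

f(x) = x³ + 4x² - 3x - 4
x₀ = 1.14, x₁ = 2.83

Secant formula: x_{n+1} = x_n - f(x_n)(x_n - x_{n-1})/(f(x_n) - f(x_{n-1}))

Iteration 1:
  f(1.140000) = -0.740056
  f(2.830000) = 42.210787
  x_2 = 2.830000 - 42.210787×(2.830000 - 1.140000)/(42.210787 - (-0.740056))
       = 1.169119
Iteration 2:
  f(2.830000) = 42.210787
  f(1.169119) = -0.442000
  x_3 = 1.169119 - (-0.442000)×(1.169119 - 2.830000)/(-0.442000 - 42.210787)
       = 1.186331
Iteration 3:
  f(1.169119) = -0.442000
  f(1.186331) = -0.259853
  x_4 = 1.186331 - (-0.259853)×(1.186331 - 1.169119)/(-0.259853 - (-0.442000))
       = 1.210884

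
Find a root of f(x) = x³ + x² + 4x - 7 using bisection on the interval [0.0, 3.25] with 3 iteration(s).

f(x) = x³ + x² + 4x - 7
Initial interval: [0.0, 3.25]

Iteration 1:
  c_1 = (0.000000 + 3.250000)/2 = 1.625000
  f(c_1) = f(1.625000) = 6.431641
  f(a) × f(c) < 0, new interval: [0.000000, 1.625000]
Iteration 2:
  c_2 = (0.000000 + 1.625000)/2 = 0.812500
  f(c_2) = f(0.812500) = -2.553467
  f(a) × f(c) ≥ 0, new interval: [0.812500, 1.625000]
Iteration 3:
  c_3 = (0.812500 + 1.625000)/2 = 1.218750
  f(c_3) = f(1.218750) = 1.170624
  f(a) × f(c) < 0, new interval: [0.812500, 1.218750]

After 3 iteration(s), the approximation is c_3 = 1.218750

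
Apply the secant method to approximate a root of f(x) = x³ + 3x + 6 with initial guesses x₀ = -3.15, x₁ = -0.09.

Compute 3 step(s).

f(x) = x³ + 3x + 6
x₀ = -3.15, x₁ = -0.09

Secant formula: x_{n+1} = x_n - f(x_n)(x_n - x_{n-1})/(f(x_n) - f(x_{n-1}))

Iteration 1:
  f(-3.150000) = -34.705875
  f(-0.090000) = 5.729271
  x_2 = -0.090000 - 5.729271×(-0.090000 - (-3.150000))/(5.729271 - (-34.705875))
       = -0.523573
Iteration 2:
  f(-0.090000) = 5.729271
  f(-0.523573) = 4.285756
  x_3 = -0.523573 - 4.285756×(-0.523573 - (-0.090000))/(4.285756 - 5.729271)
       = -1.810838
Iteration 3:
  f(-0.523573) = 4.285756
  f(-1.810838) = -5.370493
  x_4 = -1.810838 - (-5.370493)×(-1.810838 - (-0.523573))/(-5.370493 - 4.285756)
       = -1.094903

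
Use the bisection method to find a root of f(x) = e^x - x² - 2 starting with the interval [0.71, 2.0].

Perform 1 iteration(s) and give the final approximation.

f(x) = e^x - x² - 2
Initial interval: [0.71, 2.0]

Iteration 1:
  c_1 = (0.710000 + 2.000000)/2 = 1.355000
  f(c_1) = f(1.355000) = 0.040736
  f(a) × f(c) < 0, new interval: [0.710000, 1.355000]

After 1 iteration(s), the approximation is c_1 = 1.355000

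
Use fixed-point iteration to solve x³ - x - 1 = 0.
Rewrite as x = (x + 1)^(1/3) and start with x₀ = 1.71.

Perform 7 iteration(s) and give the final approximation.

Equation: x³ - x - 1 = 0
Fixed-point form: x = (x + 1)^(1/3)
x₀ = 1.71

x_1 = g(1.710000) = 1.394194
x_2 = g(1.394194) = 1.337785
x_3 = g(1.337785) = 1.327195
x_4 = g(1.327195) = 1.325188
x_5 = g(1.325188) = 1.324807
x_6 = g(1.324807) = 1.324735
x_7 = g(1.324735) = 1.324721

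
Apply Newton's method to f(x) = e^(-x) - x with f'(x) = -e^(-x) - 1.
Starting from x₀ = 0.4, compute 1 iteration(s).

f(x) = e^(-x) - x
f'(x) = -e^(-x) - 1
x₀ = 0.4

Newton-Raphson formula: x_{n+1} = x_n - f(x_n)/f'(x_n)

Iteration 1:
  f(0.400000) = 0.270320
  f'(0.400000) = -1.670320
  x_1 = 0.400000 - 0.270320/(-1.670320) = 0.561837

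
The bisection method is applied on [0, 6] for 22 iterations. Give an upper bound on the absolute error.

Bisection error bound: |error| ≤ (b-a)/2^n
|error| ≤ (6 - 0)/2^22 = 6/2^22
|error| ≤ 0.0000014305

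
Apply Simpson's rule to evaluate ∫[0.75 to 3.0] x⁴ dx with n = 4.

f(x) = x⁴
a = 0.75, b = 3.0, n = 4
h = (b - a)/n = 0.562500

Simpson's rule: (h/3)[f(x₀) + 4f(x₁) + 2f(x₂) + ... + f(xₙ)]

x_0 = 0.7500, f(x_0) = 0.316406, coefficient = 1
x_1 = 1.3125, f(x_1) = 2.967545, coefficient = 4
x_2 = 1.8750, f(x_2) = 12.359619, coefficient = 2
x_3 = 2.4375, f(x_3) = 35.300308, coefficient = 4
x_4 = 3.0000, f(x_4) = 81.000000, coefficient = 1

I ≈ (0.562500/3) × 259.107056 = 48.582573
Exact value: 48.552539
Error: 0.030034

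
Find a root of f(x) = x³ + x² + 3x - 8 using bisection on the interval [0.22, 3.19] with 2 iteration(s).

f(x) = x³ + x² + 3x - 8
Initial interval: [0.22, 3.19]

Iteration 1:
  c_1 = (0.220000 + 3.190000)/2 = 1.705000
  f(c_1) = f(1.705000) = 4.978503
  f(a) × f(c) < 0, new interval: [0.220000, 1.705000]
Iteration 2:
  c_2 = (0.220000 + 1.705000)/2 = 0.962500
  f(c_2) = f(0.962500) = -3.294428
  f(a) × f(c) ≥ 0, new interval: [0.962500, 1.705000]

After 2 iteration(s), the approximation is c_2 = 0.962500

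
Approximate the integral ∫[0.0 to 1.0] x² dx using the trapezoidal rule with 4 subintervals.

f(x) = x²
a = 0.0, b = 1.0, n = 4
h = (b - a)/n = 0.250000

Trapezoidal rule: (h/2)[f(x₀) + 2f(x₁) + 2f(x₂) + ... + f(xₙ)]

x_0 = 0.0000, f(x_0) = 0.000000, coefficient = 1
x_1 = 0.2500, f(x_1) = 0.062500, coefficient = 2
x_2 = 0.5000, f(x_2) = 0.250000, coefficient = 2
x_3 = 0.7500, f(x_3) = 0.562500, coefficient = 2
x_4 = 1.0000, f(x_4) = 1.000000, coefficient = 1

I ≈ (0.250000/2) × 2.750000 = 0.343750
Exact value: 0.333333
Error: 0.010417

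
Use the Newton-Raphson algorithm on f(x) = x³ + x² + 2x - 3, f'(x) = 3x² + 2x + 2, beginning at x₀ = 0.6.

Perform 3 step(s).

f(x) = x³ + x² + 2x - 3
f'(x) = 3x² + 2x + 2
x₀ = 0.6

Newton-Raphson formula: x_{n+1} = x_n - f(x_n)/f'(x_n)

Iteration 1:
  f(0.600000) = -1.224000
  f'(0.600000) = 4.280000
  x_1 = 0.600000 - (-1.224000)/4.280000 = 0.885981
Iteration 2:
  f(0.885981) = 0.252388
  f'(0.885981) = 6.126851
  x_2 = 0.885981 - 0.252388/6.126851 = 0.844788
Iteration 3:
  f(0.844788) = 0.006137
  f'(0.844788) = 5.830573
  x_3 = 0.844788 - 0.006137/5.830573 = 0.843735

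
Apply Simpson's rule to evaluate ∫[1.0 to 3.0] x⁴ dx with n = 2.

f(x) = x⁴
a = 1.0, b = 3.0, n = 2
h = (b - a)/n = 1.000000

Simpson's rule: (h/3)[f(x₀) + 4f(x₁) + 2f(x₂) + ... + f(xₙ)]

x_0 = 1.0000, f(x_0) = 1.000000, coefficient = 1
x_1 = 2.0000, f(x_1) = 16.000000, coefficient = 4
x_2 = 3.0000, f(x_2) = 81.000000, coefficient = 1

I ≈ (1.000000/3) × 146.000000 = 48.666667
Exact value: 48.400000
Error: 0.266667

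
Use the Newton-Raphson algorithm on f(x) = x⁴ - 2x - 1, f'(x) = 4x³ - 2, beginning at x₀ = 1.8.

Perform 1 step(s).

f(x) = x⁴ - 2x - 1
f'(x) = 4x³ - 2
x₀ = 1.8

Newton-Raphson formula: x_{n+1} = x_n - f(x_n)/f'(x_n)

Iteration 1:
  f(1.800000) = 5.897600
  f'(1.800000) = 21.328000
  x_1 = 1.800000 - 5.897600/21.328000 = 1.523481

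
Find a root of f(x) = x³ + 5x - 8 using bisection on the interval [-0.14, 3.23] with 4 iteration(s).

f(x) = x³ + 5x - 8
Initial interval: [-0.14, 3.23]

Iteration 1:
  c_1 = (-0.140000 + 3.230000)/2 = 1.545000
  f(c_1) = f(1.545000) = 3.412954
  f(a) × f(c) < 0, new interval: [-0.140000, 1.545000]
Iteration 2:
  c_2 = (-0.140000 + 1.545000)/2 = 0.702500
  f(c_2) = f(0.702500) = -4.140812
  f(a) × f(c) ≥ 0, new interval: [0.702500, 1.545000]
Iteration 3:
  c_3 = (0.702500 + 1.545000)/2 = 1.123750
  f(c_3) = f(1.123750) = -0.962163
  f(a) × f(c) ≥ 0, new interval: [1.123750, 1.545000]
Iteration 4:
  c_4 = (1.123750 + 1.545000)/2 = 1.334375
  f(c_4) = f(1.334375) = 1.047805
  f(a) × f(c) < 0, new interval: [1.123750, 1.334375]

After 4 iteration(s), the approximation is c_4 = 1.334375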